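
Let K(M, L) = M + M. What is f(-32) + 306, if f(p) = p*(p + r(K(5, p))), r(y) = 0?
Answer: 1330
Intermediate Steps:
K(M, L) = 2*M
f(p) = p² (f(p) = p*(p + 0) = p*p = p²)
f(-32) + 306 = (-32)² + 306 = 1024 + 306 = 1330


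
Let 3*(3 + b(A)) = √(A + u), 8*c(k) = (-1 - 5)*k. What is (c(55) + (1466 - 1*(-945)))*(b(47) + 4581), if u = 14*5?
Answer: 21697431/2 + 9479*√13/4 ≈ 1.0857e+7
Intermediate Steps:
c(k) = -3*k/4 (c(k) = ((-1 - 5)*k)/8 = (-6*k)/8 = -3*k/4)
u = 70
b(A) = -3 + √(70 + A)/3 (b(A) = -3 + √(A + 70)/3 = -3 + √(70 + A)/3)
(c(55) + (1466 - 1*(-945)))*(b(47) + 4581) = (-¾*55 + (1466 - 1*(-945)))*((-3 + √(70 + 47)/3) + 4581) = (-165/4 + (1466 + 945))*((-3 + √117/3) + 4581) = (-165/4 + 2411)*((-3 + (3*√13)/3) + 4581) = 9479*((-3 + √13) + 4581)/4 = 9479*(4578 + √13)/4 = 21697431/2 + 9479*√13/4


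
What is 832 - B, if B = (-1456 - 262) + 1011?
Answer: 1539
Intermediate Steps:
B = -707 (B = -1718 + 1011 = -707)
832 - B = 832 - 1*(-707) = 832 + 707 = 1539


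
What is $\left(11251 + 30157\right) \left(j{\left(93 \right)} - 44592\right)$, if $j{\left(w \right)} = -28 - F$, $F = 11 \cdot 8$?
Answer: $-1851268864$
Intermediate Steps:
$F = 88$
$j{\left(w \right)} = -116$ ($j{\left(w \right)} = -28 - 88 = -116$)
$\left(11251 + 30157\right) \left(j{\left(93 \right)} - 44592\right) = \left(11251 + 30157\right) \left(-116 - 44592\right) = 41408 \left(-44708\right) = -1851268864$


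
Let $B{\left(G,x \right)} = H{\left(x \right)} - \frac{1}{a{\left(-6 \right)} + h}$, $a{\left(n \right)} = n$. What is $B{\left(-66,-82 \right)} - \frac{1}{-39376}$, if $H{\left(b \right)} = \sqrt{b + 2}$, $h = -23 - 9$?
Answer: $\frac{19707}{748144} + 4 i \sqrt{5} \approx 0.026341 + 8.9443 i$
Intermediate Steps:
$h = -32$ ($h = -23 - 9 = -32$)
$H{\left(b \right)} = \sqrt{2 + b}$
$B{\left(G,x \right)} = \frac{1}{38} + \sqrt{2 + x}$ ($B{\left(G,x \right)} = \sqrt{2 + x} - \frac{1}{-6 - 32} = \sqrt{2 + x} - \frac{1}{-38} = \sqrt{2 + x} - - \frac{1}{38} = \sqrt{2 + x} + \frac{1}{38} = \frac{1}{38} + \sqrt{2 + x}$)
$B{\left(-66,-82 \right)} - \frac{1}{-39376} = \left(\frac{1}{38} + \sqrt{2 - 82}\right) - \frac{1}{-39376} = \left(\frac{1}{38} + \sqrt{-80}\right) - - \frac{1}{39376} = \left(\frac{1}{38} + 4 i \sqrt{5}\right) + \frac{1}{39376} = \frac{19707}{748144} + 4 i \sqrt{5}$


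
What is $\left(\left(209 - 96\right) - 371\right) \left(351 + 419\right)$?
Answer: $-198660$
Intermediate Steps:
$\left(\left(209 - 96\right) - 371\right) \left(351 + 419\right) = \left(113 - 371\right) 770 = \left(-258\right) 770 = -198660$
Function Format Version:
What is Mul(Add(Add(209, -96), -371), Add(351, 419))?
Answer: -198660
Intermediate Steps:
Mul(Add(Add(209, -96), -371), Add(351, 419)) = Mul(Add(113, -371), 770) = Mul(-258, 770) = -198660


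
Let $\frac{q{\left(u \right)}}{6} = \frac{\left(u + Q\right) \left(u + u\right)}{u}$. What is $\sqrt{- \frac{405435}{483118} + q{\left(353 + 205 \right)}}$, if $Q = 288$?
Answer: $\frac{\sqrt{2369311402586118}}{483118} \approx 100.75$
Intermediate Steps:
$q{\left(u \right)} = 3456 + 12 u$ ($q{\left(u \right)} = 6 \frac{\left(u + 288\right) \left(u + u\right)}{u} = 6 \frac{\left(288 + u\right) 2 u}{u} = 6 \frac{2 u \left(288 + u\right)}{u} = 6 \left(576 + 2 u\right) = 3456 + 12 u$)
$\sqrt{- \frac{405435}{483118} + q{\left(353 + 205 \right)}} = \sqrt{- \frac{405435}{483118} + \left(3456 + 12 \left(353 + 205\right)\right)} = \sqrt{\left(-405435\right) \frac{1}{483118} + \left(3456 + 12 \cdot 558\right)} = \sqrt{- \frac{405435}{483118} + \left(3456 + 6696\right)} = \sqrt{- \frac{405435}{483118} + 10152} = \sqrt{\frac{4904208501}{483118}} = \frac{\sqrt{2369311402586118}}{483118}$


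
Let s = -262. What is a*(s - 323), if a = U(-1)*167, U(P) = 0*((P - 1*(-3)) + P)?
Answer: 0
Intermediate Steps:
U(P) = 0 (U(P) = 0*((P + 3) + P) = 0*((3 + P) + P) = 0*(3 + 2*P) = 0)
a = 0 (a = 0*167 = 0)
a*(s - 323) = 0*(-262 - 323) = 0*(-585) = 0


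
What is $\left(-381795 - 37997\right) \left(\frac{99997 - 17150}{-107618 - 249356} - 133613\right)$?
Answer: $\frac{10011294050099464}{178487} \approx 5.609 \cdot 10^{10}$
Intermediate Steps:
$\left(-381795 - 37997\right) \left(\frac{99997 - 17150}{-107618 - 249356} - 133613\right) = - 419792 \left(\frac{82847}{-356974} - 133613\right) = - 419792 \left(82847 \left(- \frac{1}{356974}\right) - 133613\right) = - 419792 \left(- \frac{82847}{356974} - 133613\right) = \left(-419792\right) \left(- \frac{47696449909}{356974}\right) = \frac{10011294050099464}{178487}$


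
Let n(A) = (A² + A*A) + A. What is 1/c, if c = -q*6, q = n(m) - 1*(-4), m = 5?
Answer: -1/354 ≈ -0.0028249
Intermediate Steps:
n(A) = A + 2*A² (n(A) = (A² + A²) + A = 2*A² + A = A + 2*A²)
q = 59 (q = 5*(1 + 2*5) - 1*(-4) = 5*(1 + 10) + 4 = 5*11 + 4 = 55 + 4 = 59)
c = -354 (c = -1*59*6 = -59*6 = -354)
1/c = 1/(-354) = -1/354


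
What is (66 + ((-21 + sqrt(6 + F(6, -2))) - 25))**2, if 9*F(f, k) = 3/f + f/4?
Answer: 3656/9 + 80*sqrt(14)/3 ≈ 506.00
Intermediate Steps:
F(f, k) = 1/(3*f) + f/36 (F(f, k) = (3/f + f/4)/9 = 1/(3*f) + f/36)
(66 + ((-21 + sqrt(6 + F(6, -2))) - 25))**2 = (66 + ((-21 + sqrt(6 + (1/36)*(12 + 6**2)/6)) - 25))**2 = (66 + ((-21 + sqrt(6 + (1/36)*(1/6)*(12 + 36))) - 25))**2 = (66 + ((-21 + sqrt(6 + (1/36)*(1/6)*48)) - 25))**2 = (66 + ((-21 + sqrt(6 + 2/9)) - 25))**2 = (66 + ((-21 + sqrt(56/9)) - 25))**2 = (66 + ((-21 + 2*sqrt(14)/3) - 25))**2 = (66 + (-46 + 2*sqrt(14)/3))**2 = (20 + 2*sqrt(14)/3)**2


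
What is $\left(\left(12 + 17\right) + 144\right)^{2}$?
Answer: $29929$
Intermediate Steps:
$\left(\left(12 + 17\right) + 144\right)^{2} = \left(29 + 144\right)^{2} = 173^{2} = 29929$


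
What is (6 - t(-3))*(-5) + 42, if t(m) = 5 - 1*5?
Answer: 12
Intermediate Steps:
t(m) = 0 (t(m) = 5 - 5 = 0)
(6 - t(-3))*(-5) + 42 = (6 - 1*0)*(-5) + 42 = (6 + 0)*(-5) + 42 = 6*(-5) + 42 = -30 + 42 = 12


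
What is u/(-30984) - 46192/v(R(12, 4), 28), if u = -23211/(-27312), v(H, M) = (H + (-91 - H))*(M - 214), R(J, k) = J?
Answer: -2171648908829/795742985856 ≈ -2.7291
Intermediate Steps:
v(H, M) = 19474 - 91*M (v(H, M) = -91*(-214 + M) = 19474 - 91*M)
u = 7737/9104 (u = -23211*(-1/27312) = 7737/9104 ≈ 0.84985)
u/(-30984) - 46192/v(R(12, 4), 28) = (7737/9104)/(-30984) - 46192/(19474 - 91*28) = (7737/9104)*(-1/30984) - 46192/(19474 - 2548) = -2579/94026112 - 46192/16926 = -2579/94026112 - 46192*1/16926 = -2579/94026112 - 23096/8463 = -2171648908829/795742985856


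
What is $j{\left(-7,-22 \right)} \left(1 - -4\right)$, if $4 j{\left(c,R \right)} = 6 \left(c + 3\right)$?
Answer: $-30$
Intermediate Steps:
$j{\left(c,R \right)} = \frac{9}{2} + \frac{3 c}{2}$ ($j{\left(c,R \right)} = \frac{6 \left(c + 3\right)}{4} = \frac{6 \left(3 + c\right)}{4} = \frac{18 + 6 c}{4} = \frac{9}{2} + \frac{3 c}{2}$)
$j{\left(-7,-22 \right)} \left(1 - -4\right) = \left(\frac{9}{2} + \frac{3}{2} \left(-7\right)\right) \left(1 - -4\right) = \left(\frac{9}{2} - \frac{21}{2}\right) \left(1 + 4\right) = \left(-6\right) 5 = -30$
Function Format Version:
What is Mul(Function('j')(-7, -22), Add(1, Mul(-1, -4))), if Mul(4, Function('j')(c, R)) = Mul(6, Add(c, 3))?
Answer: -30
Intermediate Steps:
Function('j')(c, R) = Add(Rational(9, 2), Mul(Rational(3, 2), c)) (Function('j')(c, R) = Mul(Rational(1, 4), Mul(6, Add(c, 3))) = Mul(Rational(1, 4), Mul(6, Add(3, c))) = Mul(Rational(1, 4), Add(18, Mul(6, c))) = Add(Rational(9, 2), Mul(Rational(3, 2), c)))
Mul(Function('j')(-7, -22), Add(1, Mul(-1, -4))) = Mul(Add(Rational(9, 2), Mul(Rational(3, 2), -7)), Add(1, Mul(-1, -4))) = Mul(Add(Rational(9, 2), Rational(-21, 2)), Add(1, 4)) = Mul(-6, 5) = -30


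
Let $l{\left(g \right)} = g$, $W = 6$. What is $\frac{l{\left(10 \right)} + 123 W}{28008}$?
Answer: $\frac{187}{7002} \approx 0.026707$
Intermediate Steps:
$\frac{l{\left(10 \right)} + 123 W}{28008} = \frac{10 + 123 \cdot 6}{28008} = \left(10 + 738\right) \frac{1}{28008} = 748 \cdot \frac{1}{28008} = \frac{187}{7002}$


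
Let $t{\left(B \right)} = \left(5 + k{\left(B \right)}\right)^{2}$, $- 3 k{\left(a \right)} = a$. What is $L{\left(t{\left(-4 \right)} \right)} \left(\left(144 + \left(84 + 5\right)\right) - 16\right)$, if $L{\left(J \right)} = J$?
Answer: $\frac{78337}{9} \approx 8704.1$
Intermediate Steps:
$k{\left(a \right)} = - \frac{a}{3}$
$t{\left(B \right)} = \left(5 - \frac{B}{3}\right)^{2}$
$L{\left(t{\left(-4 \right)} \right)} \left(\left(144 + \left(84 + 5\right)\right) - 16\right) = \frac{\left(-15 - 4\right)^{2}}{9} \left(\left(144 + \left(84 + 5\right)\right) - 16\right) = \frac{\left(-19\right)^{2}}{9} \left(\left(144 + 89\right) - 16\right) = \frac{1}{9} \cdot 361 \left(233 - 16\right) = \frac{361}{9} \cdot 217 = \frac{78337}{9}$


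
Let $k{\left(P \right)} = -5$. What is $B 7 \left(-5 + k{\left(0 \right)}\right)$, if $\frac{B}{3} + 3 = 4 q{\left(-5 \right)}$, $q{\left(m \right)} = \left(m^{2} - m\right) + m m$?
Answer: $-45570$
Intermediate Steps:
$q{\left(m \right)} = - m + 2 m^{2}$ ($q{\left(m \right)} = \left(m^{2} - m\right) + m^{2} = - m + 2 m^{2}$)
$B = 651$ ($B = -9 + 3 \cdot 4 \left(- 5 \left(-1 + 2 \left(-5\right)\right)\right) = -9 + 3 \cdot 4 \left(- 5 \left(-1 - 10\right)\right) = -9 + 3 \cdot 4 \left(\left(-5\right) \left(-11\right)\right) = -9 + 3 \cdot 4 \cdot 55 = -9 + 3 \cdot 220 = -9 + 660 = 651$)
$B 7 \left(-5 + k{\left(0 \right)}\right) = 651 \cdot 7 \left(-5 - 5\right) = 651 \cdot 7 \left(-10\right) = 651 \left(-70\right) = -45570$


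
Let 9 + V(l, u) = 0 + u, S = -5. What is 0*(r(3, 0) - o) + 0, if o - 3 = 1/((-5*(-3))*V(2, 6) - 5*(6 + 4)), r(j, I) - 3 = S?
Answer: 0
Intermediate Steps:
r(j, I) = -2 (r(j, I) = 3 - 5 = -2)
V(l, u) = -9 + u (V(l, u) = -9 + (0 + u) = -9 + u)
o = 284/95 (o = 3 + 1/((-5*(-3))*(-9 + 6) - 5*(6 + 4)) = 3 + 1/(15*(-3) - 5*10) = 3 + 1/(-45 - 50) = 3 + 1/(-95) = 3 - 1/95 = 284/95 ≈ 2.9895)
0*(r(3, 0) - o) + 0 = 0*(-2 - 1*284/95) + 0 = 0*(-2 - 284/95) + 0 = 0*(-474/95) + 0 = 0 + 0 = 0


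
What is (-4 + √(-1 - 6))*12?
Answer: -48 + 12*I*√7 ≈ -48.0 + 31.749*I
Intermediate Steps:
(-4 + √(-1 - 6))*12 = (-4 + √(-7))*12 = (-4 + I*√7)*12 = -48 + 12*I*√7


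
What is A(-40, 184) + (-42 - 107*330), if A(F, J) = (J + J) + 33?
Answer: -34951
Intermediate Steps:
A(F, J) = 33 + 2*J (A(F, J) = 2*J + 33 = 33 + 2*J)
A(-40, 184) + (-42 - 107*330) = (33 + 2*184) + (-42 - 107*330) = (33 + 368) + (-42 - 35310) = 401 - 35352 = -34951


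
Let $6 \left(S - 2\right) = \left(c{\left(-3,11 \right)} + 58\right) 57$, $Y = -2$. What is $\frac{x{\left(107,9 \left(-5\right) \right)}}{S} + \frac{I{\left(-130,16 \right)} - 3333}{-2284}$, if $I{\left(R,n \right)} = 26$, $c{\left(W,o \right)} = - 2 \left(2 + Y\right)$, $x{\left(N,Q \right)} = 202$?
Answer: $\frac{2290139}{1263052} \approx 1.8132$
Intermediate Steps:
$c{\left(W,o \right)} = 0$ ($c{\left(W,o \right)} = - 2 \left(2 - 2\right) = \left(-2\right) 0 = 0$)
$S = 553$ ($S = 2 + \frac{\left(0 + 58\right) 57}{6} = 2 + \frac{58 \cdot 57}{6} = 2 + \frac{1}{6} \cdot 3306 = 2 + 551 = 553$)
$\frac{x{\left(107,9 \left(-5\right) \right)}}{S} + \frac{I{\left(-130,16 \right)} - 3333}{-2284} = \frac{202}{553} + \frac{26 - 3333}{-2284} = 202 \cdot \frac{1}{553} + \left(26 - 3333\right) \left(- \frac{1}{2284}\right) = \frac{202}{553} - - \frac{3307}{2284} = \frac{202}{553} + \frac{3307}{2284} = \frac{2290139}{1263052}$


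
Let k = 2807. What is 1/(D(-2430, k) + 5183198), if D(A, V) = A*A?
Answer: 1/11088098 ≈ 9.0187e-8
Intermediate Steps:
D(A, V) = A²
1/(D(-2430, k) + 5183198) = 1/((-2430)² + 5183198) = 1/(5904900 + 5183198) = 1/11088098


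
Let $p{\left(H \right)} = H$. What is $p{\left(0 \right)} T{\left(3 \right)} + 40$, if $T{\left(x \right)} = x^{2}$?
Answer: $40$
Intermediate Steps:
$p{\left(0 \right)} T{\left(3 \right)} + 40 = 0 \cdot 3^{2} + 40 = 0 \cdot 9 + 40 = 0 + 40 = 40$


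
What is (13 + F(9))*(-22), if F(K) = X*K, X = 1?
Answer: -484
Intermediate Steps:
F(K) = K (F(K) = 1*K = K)
(13 + F(9))*(-22) = (13 + 9)*(-22) = 22*(-22) = -484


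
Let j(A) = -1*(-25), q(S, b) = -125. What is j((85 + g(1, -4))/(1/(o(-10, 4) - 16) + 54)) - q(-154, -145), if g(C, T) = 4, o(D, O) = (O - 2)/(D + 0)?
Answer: 150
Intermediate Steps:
o(D, O) = (-2 + O)/D
j(A) = 25
j((85 + g(1, -4))/(1/(o(-10, 4) - 16) + 54)) - q(-154, -145) = 25 - 1*(-125) = 25 + 125 = 150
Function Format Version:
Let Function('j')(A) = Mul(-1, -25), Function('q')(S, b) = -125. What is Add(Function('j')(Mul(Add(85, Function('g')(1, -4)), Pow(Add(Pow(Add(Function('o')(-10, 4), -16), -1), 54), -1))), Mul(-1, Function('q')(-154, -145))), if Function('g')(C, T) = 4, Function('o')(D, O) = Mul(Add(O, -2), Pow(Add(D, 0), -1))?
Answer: 150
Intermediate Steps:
Function('o')(D, O) = Mul(Pow(D, -1), Add(-2, O)) (Function('o')(D, O) = Mul(Add(-2, O), Pow(D, -1)) = Mul(Pow(D, -1), Add(-2, O)))
Function('j')(A) = 25
Add(Function('j')(Mul(Add(85, Function('g')(1, -4)), Pow(Add(Pow(Add(Function('o')(-10, 4), -16), -1), 54), -1))), Mul(-1, Function('q')(-154, -145))) = Add(25, Mul(-1, -125)) = Add(25, 125) = 150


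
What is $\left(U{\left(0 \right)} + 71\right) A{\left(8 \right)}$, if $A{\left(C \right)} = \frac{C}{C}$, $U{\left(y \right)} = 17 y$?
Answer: $71$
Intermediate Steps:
$A{\left(C \right)} = 1$
$\left(U{\left(0 \right)} + 71\right) A{\left(8 \right)} = \left(17 \cdot 0 + 71\right) 1 = \left(0 + 71\right) 1 = 71 \cdot 1 = 71$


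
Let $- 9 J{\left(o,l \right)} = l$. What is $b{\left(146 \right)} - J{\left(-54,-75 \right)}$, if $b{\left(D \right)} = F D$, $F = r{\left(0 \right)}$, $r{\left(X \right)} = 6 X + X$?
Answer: $- \frac{25}{3} \approx -8.3333$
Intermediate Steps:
$r{\left(X \right)} = 7 X$
$F = 0$ ($F = 7 \cdot 0 = 0$)
$J{\left(o,l \right)} = - \frac{l}{9}$
$b{\left(D \right)} = 0$ ($b{\left(D \right)} = 0 D = 0$)
$b{\left(146 \right)} - J{\left(-54,-75 \right)} = 0 - \left(- \frac{1}{9}\right) \left(-75\right) = 0 - \frac{25}{3} = - \frac{25}{3}$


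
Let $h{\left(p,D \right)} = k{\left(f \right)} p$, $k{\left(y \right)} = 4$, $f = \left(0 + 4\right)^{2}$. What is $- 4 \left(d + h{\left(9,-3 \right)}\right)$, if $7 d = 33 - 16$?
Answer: $- \frac{1076}{7} \approx -153.71$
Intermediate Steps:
$f = 16$ ($f = 4^{2} = 16$)
$d = \frac{17}{7}$ ($d = \frac{33 - 16}{7} = \frac{1}{7} \cdot 17 = \frac{17}{7} \approx 2.4286$)
$h{\left(p,D \right)} = 4 p$
$- 4 \left(d + h{\left(9,-3 \right)}\right) = - 4 \left(\frac{17}{7} + 4 \cdot 9\right) = - 4 \left(\frac{17}{7} + 36\right) = \left(-4\right) \frac{269}{7} = - \frac{1076}{7}$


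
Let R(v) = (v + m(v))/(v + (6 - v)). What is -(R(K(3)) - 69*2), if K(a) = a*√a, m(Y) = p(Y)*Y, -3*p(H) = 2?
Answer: 138 - √3/6 ≈ 137.71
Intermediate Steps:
p(H) = -⅔ (p(H) = -⅓*2 = -⅔)
m(Y) = -2*Y/3
K(a) = a^(3/2)
R(v) = v/18 (R(v) = (v - 2*v/3)/(v + (6 - v)) = (v/3)/6 = (v/3)*(⅙) = v/18)
-(R(K(3)) - 69*2) = -(3^(3/2)/18 - 69*2) = -((3*√3)/18 - 138) = -(√3/6 - 138) = -(-138 + √3/6) = 138 - √3/6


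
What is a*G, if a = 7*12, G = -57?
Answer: -4788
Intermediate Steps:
a = 84
a*G = 84*(-57) = -4788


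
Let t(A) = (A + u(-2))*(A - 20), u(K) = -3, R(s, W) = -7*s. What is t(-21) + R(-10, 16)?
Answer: 1054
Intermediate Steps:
t(A) = (-20 + A)*(-3 + A) (t(A) = (A - 3)*(A - 20) = (-3 + A)*(-20 + A) = (-20 + A)*(-3 + A))
t(-21) + R(-10, 16) = (60 + (-21)**2 - 23*(-21)) - 7*(-10) = (60 + 441 + 483) + 70 = 984 + 70 = 1054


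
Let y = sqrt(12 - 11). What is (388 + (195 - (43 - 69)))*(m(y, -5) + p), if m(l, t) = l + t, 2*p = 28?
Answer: 6090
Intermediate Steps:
p = 14 (p = (1/2)*28 = 14)
y = 1 (y = sqrt(1) = 1)
(388 + (195 - (43 - 69)))*(m(y, -5) + p) = (388 + (195 - (43 - 69)))*((1 - 5) + 14) = (388 + (195 - 1*(-26)))*(-4 + 14) = (388 + (195 + 26))*10 = (388 + 221)*10 = 609*10 = 6090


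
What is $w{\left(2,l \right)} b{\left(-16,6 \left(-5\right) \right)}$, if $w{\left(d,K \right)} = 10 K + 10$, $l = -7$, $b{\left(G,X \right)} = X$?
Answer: $1800$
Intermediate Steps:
$w{\left(d,K \right)} = 10 + 10 K$
$w{\left(2,l \right)} b{\left(-16,6 \left(-5\right) \right)} = \left(10 + 10 \left(-7\right)\right) 6 \left(-5\right) = \left(10 - 70\right) \left(-30\right) = \left(-60\right) \left(-30\right) = 1800$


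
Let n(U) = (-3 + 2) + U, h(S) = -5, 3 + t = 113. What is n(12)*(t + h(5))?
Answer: 1155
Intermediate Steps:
t = 110 (t = -3 + 113 = 110)
n(U) = -1 + U
n(12)*(t + h(5)) = (-1 + 12)*(110 - 5) = 11*105 = 1155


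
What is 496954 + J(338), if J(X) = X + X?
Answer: 497630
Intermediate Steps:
J(X) = 2*X
496954 + J(338) = 496954 + 2*338 = 496954 + 676 = 497630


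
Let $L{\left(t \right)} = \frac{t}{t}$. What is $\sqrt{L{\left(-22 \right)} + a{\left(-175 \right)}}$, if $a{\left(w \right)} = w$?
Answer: $i \sqrt{174} \approx 13.191 i$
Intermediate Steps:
$L{\left(t \right)} = 1$
$\sqrt{L{\left(-22 \right)} + a{\left(-175 \right)}} = \sqrt{1 - 175} = \sqrt{-174} = i \sqrt{174}$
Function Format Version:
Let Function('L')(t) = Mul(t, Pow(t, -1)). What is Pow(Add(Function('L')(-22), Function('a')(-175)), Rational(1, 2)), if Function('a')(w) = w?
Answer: Mul(I, Pow(174, Rational(1, 2))) ≈ Mul(13.191, I)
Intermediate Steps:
Function('L')(t) = 1
Pow(Add(Function('L')(-22), Function('a')(-175)), Rational(1, 2)) = Pow(Add(1, -175), Rational(1, 2)) = Pow(-174, Rational(1, 2)) = Mul(I, Pow(174, Rational(1, 2)))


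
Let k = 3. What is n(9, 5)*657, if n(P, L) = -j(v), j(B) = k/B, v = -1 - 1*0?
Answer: 1971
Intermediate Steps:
v = -1 (v = -1 + 0 = -1)
j(B) = 3/B
n(P, L) = 3 (n(P, L) = -3/(-1) = -3*(-1) = -1*(-3) = 3)
n(9, 5)*657 = 3*657 = 1971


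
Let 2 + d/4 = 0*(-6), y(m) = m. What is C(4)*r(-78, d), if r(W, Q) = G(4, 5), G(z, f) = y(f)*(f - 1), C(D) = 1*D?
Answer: 80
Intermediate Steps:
C(D) = D
d = -8 (d = -8 + 4*(0*(-6)) = -8 + 4*0 = -8 + 0 = -8)
G(z, f) = f*(-1 + f) (G(z, f) = f*(f - 1) = f*(-1 + f))
r(W, Q) = 20 (r(W, Q) = 5*(-1 + 5) = 5*4 = 20)
C(4)*r(-78, d) = 4*20 = 80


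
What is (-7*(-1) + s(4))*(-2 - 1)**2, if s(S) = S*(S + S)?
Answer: 351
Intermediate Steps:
s(S) = 2*S**2 (s(S) = S*(2*S) = 2*S**2)
(-7*(-1) + s(4))*(-2 - 1)**2 = (-7*(-1) + 2*4**2)*(-2 - 1)**2 = (7 + 2*16)*(-3)**2 = (7 + 32)*9 = 39*9 = 351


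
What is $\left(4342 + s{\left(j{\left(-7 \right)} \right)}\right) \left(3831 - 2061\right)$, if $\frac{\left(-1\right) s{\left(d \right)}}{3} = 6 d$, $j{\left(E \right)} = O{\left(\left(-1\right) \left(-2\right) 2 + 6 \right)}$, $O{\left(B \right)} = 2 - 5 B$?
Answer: $9214620$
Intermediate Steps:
$j{\left(E \right)} = -48$ ($j{\left(E \right)} = 2 - 5 \left(\left(-1\right) \left(-2\right) 2 + 6\right) = 2 - 5 \left(2 \cdot 2 + 6\right) = 2 - 5 \left(4 + 6\right) = 2 - 50 = -48$)
$s{\left(d \right)} = - 18 d$ ($s{\left(d \right)} = - 3 \cdot 6 d = - 18 d$)
$\left(4342 + s{\left(j{\left(-7 \right)} \right)}\right) \left(3831 - 2061\right) = \left(4342 - -864\right) \left(3831 - 2061\right) = \left(4342 + 864\right) 1770 = 5206 \cdot 1770 = 9214620$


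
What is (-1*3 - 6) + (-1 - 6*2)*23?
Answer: -308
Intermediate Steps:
(-1*3 - 6) + (-1 - 6*2)*23 = (-3 - 6) + (-1 - 12)*23 = -9 - 13*23 = -9 - 299 = -308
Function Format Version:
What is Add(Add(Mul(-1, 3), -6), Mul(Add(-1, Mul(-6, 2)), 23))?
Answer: -308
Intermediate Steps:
Add(Add(Mul(-1, 3), -6), Mul(Add(-1, Mul(-6, 2)), 23)) = Add(Add(-3, -6), Mul(Add(-1, -12), 23)) = Add(-9, Mul(-13, 23)) = Add(-9, -299) = -308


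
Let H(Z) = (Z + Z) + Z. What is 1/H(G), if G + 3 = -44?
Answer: -1/141 ≈ -0.0070922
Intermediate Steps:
G = -47 (G = -3 - 44 = -47)
H(Z) = 3*Z (H(Z) = 2*Z + Z = 3*Z)
1/H(G) = 1/(3*(-47)) = 1/(-141) = -1/141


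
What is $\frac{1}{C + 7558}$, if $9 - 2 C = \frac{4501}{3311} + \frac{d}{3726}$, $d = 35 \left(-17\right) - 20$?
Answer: $\frac{1174932}{8884721609} \approx 0.00013224$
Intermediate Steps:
$d = -615$ ($d = -595 - 20 = -615$)
$C = \frac{4585553}{1174932}$ ($C = \frac{9}{2} - \frac{\frac{4501}{3311} - \frac{615}{3726}}{2} = \frac{9}{2} - \frac{4501 \cdot \frac{1}{3311} - \frac{205}{1242}}{2} = \frac{9}{2} - \frac{\frac{643}{473} - \frac{205}{1242}}{2} = \frac{9}{2} - \frac{701641}{1174932} = \frac{4585553}{1174932} \approx 3.9028$)
$\frac{1}{C + 7558} = \frac{1}{\frac{4585553}{1174932} + 7558} = \frac{1}{\frac{8884721609}{1174932}} = \frac{1174932}{8884721609}$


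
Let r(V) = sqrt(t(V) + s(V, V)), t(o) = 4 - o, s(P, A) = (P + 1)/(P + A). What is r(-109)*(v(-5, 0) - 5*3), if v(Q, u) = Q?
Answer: -20*sqrt(1348439)/109 ≈ -213.07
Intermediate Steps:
s(P, A) = (1 + P)/(A + P)
r(V) = sqrt(4 - V + (1 + V)/(2*V)) (r(V) = sqrt((4 - V) + (1 + V)/(V + V)) = sqrt((4 - V) + (1 + V)/((2*V))) = sqrt((4 - V) + (1/(2*V))*(1 + V)) = sqrt((4 - V) + (1 + V)/(2*V)) = sqrt(4 - V + (1 + V)/(2*V)))
r(-109)*(v(-5, 0) - 5*3) = (sqrt(18 - 4*(-109) + 2/(-109))/2)*(-5 - 5*3) = (sqrt(18 + 436 + 2*(-1/109))/2)*(-5 - 15) = (sqrt(18 + 436 - 2/109)/2)*(-20) = (sqrt(49484/109)/2)*(-20) = ((2*sqrt(1348439)/109)/2)*(-20) = (sqrt(1348439)/109)*(-20) = -20*sqrt(1348439)/109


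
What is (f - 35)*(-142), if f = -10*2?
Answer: 7810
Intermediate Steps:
f = -20
(f - 35)*(-142) = (-20 - 35)*(-142) = -55*(-142) = 7810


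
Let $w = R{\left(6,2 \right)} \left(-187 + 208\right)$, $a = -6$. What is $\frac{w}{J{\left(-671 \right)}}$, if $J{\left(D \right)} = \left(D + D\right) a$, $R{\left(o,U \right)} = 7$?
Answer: $\frac{49}{2684} \approx 0.018256$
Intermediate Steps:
$J{\left(D \right)} = - 12 D$ ($J{\left(D \right)} = \left(D + D\right) \left(-6\right) = 2 D \left(-6\right) = - 12 D$)
$w = 147$ ($w = 7 \left(-187 + 208\right) = 7 \cdot 21 = 147$)
$\frac{w}{J{\left(-671 \right)}} = \frac{147}{\left(-12\right) \left(-671\right)} = \frac{147}{8052} = 147 \cdot \frac{1}{8052} = \frac{49}{2684}$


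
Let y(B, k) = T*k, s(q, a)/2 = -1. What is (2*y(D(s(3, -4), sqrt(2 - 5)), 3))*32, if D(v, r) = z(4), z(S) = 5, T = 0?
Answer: 0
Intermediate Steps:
s(q, a) = -2 (s(q, a) = 2*(-1) = -2)
D(v, r) = 5
y(B, k) = 0 (y(B, k) = 0*k = 0)
(2*y(D(s(3, -4), sqrt(2 - 5)), 3))*32 = (2*0)*32 = 0*32 = 0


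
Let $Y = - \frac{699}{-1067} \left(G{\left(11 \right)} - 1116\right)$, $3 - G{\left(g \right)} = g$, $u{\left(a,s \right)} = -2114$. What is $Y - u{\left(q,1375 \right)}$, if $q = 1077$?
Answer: $\frac{1469962}{1067} \approx 1377.7$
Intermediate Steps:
$G{\left(g \right)} = 3 - g$
$Y = - \frac{785676}{1067}$ ($Y = - \frac{699}{-1067} \left(\left(3 - 11\right) - 1116\right) = \left(-699\right) \left(- \frac{1}{1067}\right) \left(\left(3 - 11\right) - 1116\right) = \frac{699 \left(-8 - 1116\right)}{1067} = \frac{699}{1067} \left(-1124\right) = - \frac{785676}{1067} \approx -736.34$)
$Y - u{\left(q,1375 \right)} = - \frac{785676}{1067} - -2114 = - \frac{785676}{1067} + 2114 = \frac{1469962}{1067}$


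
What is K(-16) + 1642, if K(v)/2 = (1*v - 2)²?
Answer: 2290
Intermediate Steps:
K(v) = 2*(-2 + v)² (K(v) = 2*(1*v - 2)² = 2*(v - 2)² = 2*(-2 + v)²)
K(-16) + 1642 = 2*(-2 - 16)² + 1642 = 2*(-18)² + 1642 = 2*324 + 1642 = 648 + 1642 = 2290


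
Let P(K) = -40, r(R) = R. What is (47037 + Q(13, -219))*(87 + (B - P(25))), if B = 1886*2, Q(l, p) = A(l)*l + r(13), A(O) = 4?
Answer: 183650698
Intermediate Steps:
Q(l, p) = 13 + 4*l (Q(l, p) = 4*l + 13 = 13 + 4*l)
B = 3772
(47037 + Q(13, -219))*(87 + (B - P(25))) = (47037 + (13 + 4*13))*(87 + (3772 - 1*(-40))) = (47037 + (13 + 52))*(87 + (3772 + 40)) = (47037 + 65)*(87 + 3812) = 47102*3899 = 183650698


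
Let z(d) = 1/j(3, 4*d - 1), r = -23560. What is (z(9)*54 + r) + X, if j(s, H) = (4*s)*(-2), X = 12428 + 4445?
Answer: -26757/4 ≈ -6689.3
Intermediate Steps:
X = 16873
j(s, H) = -8*s
z(d) = -1/24 (z(d) = 1/(-8*3) = 1/(-24) = -1/24)
(z(9)*54 + r) + X = (-1/24*54 - 23560) + 16873 = (-9/4 - 23560) + 16873 = -94249/4 + 16873 = -26757/4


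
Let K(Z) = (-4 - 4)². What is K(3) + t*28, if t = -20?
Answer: -496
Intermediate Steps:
K(Z) = 64 (K(Z) = (-8)² = 64)
K(3) + t*28 = 64 - 20*28 = 64 - 560 = -496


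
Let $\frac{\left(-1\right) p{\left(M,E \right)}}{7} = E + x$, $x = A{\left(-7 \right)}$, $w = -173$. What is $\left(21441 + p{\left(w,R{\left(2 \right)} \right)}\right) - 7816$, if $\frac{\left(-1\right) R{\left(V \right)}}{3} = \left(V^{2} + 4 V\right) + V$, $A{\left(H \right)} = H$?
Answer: $13968$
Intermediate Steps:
$x = -7$
$R{\left(V \right)} = - 15 V - 3 V^{2}$ ($R{\left(V \right)} = - 3 \left(\left(V^{2} + 4 V\right) + V\right) = - 3 \left(V^{2} + 5 V\right) = - 15 V - 3 V^{2}$)
$p{\left(M,E \right)} = 49 - 7 E$ ($p{\left(M,E \right)} = - 7 \left(E - 7\right) = - 7 \left(-7 + E\right) = 49 - 7 E$)
$\left(21441 + p{\left(w,R{\left(2 \right)} \right)}\right) - 7816 = \left(21441 - \left(-49 + 7 \left(\left(-3\right) 2 \left(5 + 2\right)\right)\right)\right) - 7816 = \left(21441 - \left(-49 + 7 \left(\left(-3\right) 2 \cdot 7\right)\right)\right) - 7816 = \left(21441 + \left(49 - -294\right)\right) - 7816 = \left(21441 + \left(49 + 294\right)\right) - 7816 = \left(21441 + 343\right) - 7816 = 21784 - 7816 = 13968$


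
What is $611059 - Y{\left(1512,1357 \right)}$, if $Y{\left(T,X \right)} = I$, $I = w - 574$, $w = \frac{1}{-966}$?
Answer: $\frac{590837479}{966} \approx 6.1163 \cdot 10^{5}$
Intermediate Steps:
$w = - \frac{1}{966} \approx -0.0010352$
$I = - \frac{554485}{966}$ ($I = - \frac{1}{966} - 574 = - \frac{554485}{966} \approx -574.0$)
$Y{\left(T,X \right)} = - \frac{554485}{966}$
$611059 - Y{\left(1512,1357 \right)} = 611059 - - \frac{554485}{966} = 611059 + \frac{554485}{966} = \frac{590837479}{966}$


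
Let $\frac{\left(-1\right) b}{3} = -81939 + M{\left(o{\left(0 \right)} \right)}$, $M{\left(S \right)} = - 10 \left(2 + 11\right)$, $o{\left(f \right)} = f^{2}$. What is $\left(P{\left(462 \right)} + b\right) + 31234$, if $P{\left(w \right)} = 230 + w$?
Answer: $278133$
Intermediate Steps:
$M{\left(S \right)} = -130$ ($M{\left(S \right)} = \left(-10\right) 13 = -130$)
$b = 246207$ ($b = - 3 \left(-81939 - 130\right) = \left(-3\right) \left(-82069\right) = 246207$)
$\left(P{\left(462 \right)} + b\right) + 31234 = \left(\left(230 + 462\right) + 246207\right) + 31234 = \left(692 + 246207\right) + 31234 = 246899 + 31234 = 278133$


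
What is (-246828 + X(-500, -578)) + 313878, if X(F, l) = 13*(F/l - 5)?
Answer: 19361915/289 ≈ 66996.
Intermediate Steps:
X(F, l) = -65 + 13*F/l (X(F, l) = 13*(-5 + F/l) = -65 + 13*F/l)
(-246828 + X(-500, -578)) + 313878 = (-246828 + (-65 + 13*(-500)/(-578))) + 313878 = (-246828 + (-65 + 13*(-500)*(-1/578))) + 313878 = (-246828 + (-65 + 3250/289)) + 313878 = (-246828 - 15535/289) + 313878 = -71348827/289 + 313878 = 19361915/289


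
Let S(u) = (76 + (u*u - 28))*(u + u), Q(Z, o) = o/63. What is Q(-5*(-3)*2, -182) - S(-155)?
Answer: 67163644/9 ≈ 7.4626e+6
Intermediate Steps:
Q(Z, o) = o/63 (Q(Z, o) = o*(1/63) = o/63)
S(u) = 2*u*(48 + u²) (S(u) = (76 + (u² - 28))*(2*u) = (76 + (-28 + u²))*(2*u) = (48 + u²)*(2*u) = 2*u*(48 + u²))
Q(-5*(-3)*2, -182) - S(-155) = (1/63)*(-182) - 2*(-155)*(48 + (-155)²) = -26/9 - 2*(-155)*(48 + 24025) = -26/9 - 2*(-155)*24073 = -26/9 - 1*(-7462630) = -26/9 + 7462630 = 67163644/9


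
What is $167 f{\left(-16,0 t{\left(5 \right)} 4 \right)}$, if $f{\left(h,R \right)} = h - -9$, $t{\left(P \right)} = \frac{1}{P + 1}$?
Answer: $-1169$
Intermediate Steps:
$t{\left(P \right)} = \frac{1}{1 + P}$
$f{\left(h,R \right)} = 9 + h$ ($f{\left(h,R \right)} = h + 9 = 9 + h$)
$167 f{\left(-16,0 t{\left(5 \right)} 4 \right)} = 167 \left(9 - 16\right) = 167 \left(-7\right) = -1169$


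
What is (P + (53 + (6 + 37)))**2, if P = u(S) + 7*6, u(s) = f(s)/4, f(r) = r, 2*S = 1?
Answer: 1221025/64 ≈ 19079.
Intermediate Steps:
S = 1/2 (S = (1/2)*1 = 1/2 ≈ 0.50000)
u(s) = s/4
P = 337/8 (P = (1/4)*(1/2) + 7*6 = 1/8 + 42 = 337/8 ≈ 42.125)
(P + (53 + (6 + 37)))**2 = (337/8 + (53 + (6 + 37)))**2 = (337/8 + (53 + 43))**2 = (337/8 + 96)**2 = (1105/8)**2 = 1221025/64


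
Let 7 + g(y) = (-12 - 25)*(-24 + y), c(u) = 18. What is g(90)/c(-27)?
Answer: -2449/18 ≈ -136.06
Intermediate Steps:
g(y) = 881 - 37*y (g(y) = -7 + (-12 - 25)*(-24 + y) = -7 - 37*(-24 + y) = -7 + (888 - 37*y) = 881 - 37*y)
g(90)/c(-27) = (881 - 37*90)/18 = (881 - 3330)*(1/18) = -2449*1/18 = -2449/18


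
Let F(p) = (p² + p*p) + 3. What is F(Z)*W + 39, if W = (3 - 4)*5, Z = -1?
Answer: 14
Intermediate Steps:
F(p) = 3 + 2*p² (F(p) = (p² + p²) + 3 = 2*p² + 3 = 3 + 2*p²)
W = -5 (W = -1*5 = -5)
F(Z)*W + 39 = (3 + 2*(-1)²)*(-5) + 39 = (3 + 2*1)*(-5) + 39 = (3 + 2)*(-5) + 39 = 5*(-5) + 39 = -25 + 39 = 14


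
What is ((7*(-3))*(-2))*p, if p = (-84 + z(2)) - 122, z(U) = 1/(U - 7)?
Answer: -43302/5 ≈ -8660.4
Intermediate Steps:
z(U) = 1/(-7 + U)
p = -1031/5 (p = (-84 + 1/(-7 + 2)) - 122 = (-84 + 1/(-5)) - 122 = (-84 - ⅕) - 122 = -421/5 - 122 = -1031/5 ≈ -206.20)
((7*(-3))*(-2))*p = ((7*(-3))*(-2))*(-1031/5) = -21*(-2)*(-1031/5) = 42*(-1031/5) = -43302/5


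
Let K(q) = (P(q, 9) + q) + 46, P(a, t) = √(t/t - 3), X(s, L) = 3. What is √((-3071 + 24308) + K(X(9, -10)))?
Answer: √(21286 + I*√2) ≈ 145.9 + 0.0049*I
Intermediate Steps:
P(a, t) = I*√2 (P(a, t) = √(1 - 3) = √(-2) = I*√2)
K(q) = 46 + q + I*√2 (K(q) = (I*√2 + q) + 46 = (q + I*√2) + 46 = 46 + q + I*√2)
√((-3071 + 24308) + K(X(9, -10))) = √((-3071 + 24308) + (46 + 3 + I*√2)) = √(21237 + (49 + I*√2)) = √(21286 + I*√2)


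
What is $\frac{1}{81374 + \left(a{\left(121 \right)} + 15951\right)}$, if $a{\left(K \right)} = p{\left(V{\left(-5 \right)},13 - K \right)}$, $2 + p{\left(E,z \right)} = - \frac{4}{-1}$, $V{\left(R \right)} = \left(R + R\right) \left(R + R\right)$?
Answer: $\frac{1}{97327} \approx 1.0275 \cdot 10^{-5}$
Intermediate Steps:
$V{\left(R \right)} = 4 R^{2}$ ($V{\left(R \right)} = 2 R 2 R = 4 R^{2}$)
$p{\left(E,z \right)} = 2$ ($p{\left(E,z \right)} = -2 - \frac{4}{-1} = -2 - -4 = -2 + 4 = 2$)
$a{\left(K \right)} = 2$
$\frac{1}{81374 + \left(a{\left(121 \right)} + 15951\right)} = \frac{1}{81374 + \left(2 + 15951\right)} = \frac{1}{81374 + 15953} = \frac{1}{97327}$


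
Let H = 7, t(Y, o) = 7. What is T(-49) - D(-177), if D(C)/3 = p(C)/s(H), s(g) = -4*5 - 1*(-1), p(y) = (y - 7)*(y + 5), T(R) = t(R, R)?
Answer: 95077/19 ≈ 5004.1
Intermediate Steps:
T(R) = 7
p(y) = (-7 + y)*(5 + y)
s(g) = -19 (s(g) = -20 + 1 = -19)
D(C) = 105/19 - 3*C**2/19 + 6*C/19 (D(C) = 3*((-35 + C**2 - 2*C)/(-19)) = 3*((-35 + C**2 - 2*C)*(-1/19)) = 3*(35/19 - C**2/19 + 2*C/19) = 105/19 - 3*C**2/19 + 6*C/19)
T(-49) - D(-177) = 7 - (105/19 - 3/19*(-177)**2 + (6/19)*(-177)) = 7 - (105/19 - 3/19*31329 - 1062/19) = 7 - (105/19 - 93987/19 - 1062/19) = 7 - 1*(-94944/19) = 7 + 94944/19 = 95077/19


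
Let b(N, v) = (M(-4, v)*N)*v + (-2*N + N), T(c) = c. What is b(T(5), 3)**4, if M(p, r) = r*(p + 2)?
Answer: 81450625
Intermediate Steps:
M(p, r) = r*(2 + p)
b(N, v) = -N - 2*N*v**2 (b(N, v) = ((v*(2 - 4))*N)*v + (-2*N + N) = ((v*(-2))*N)*v - N = ((-2*v)*N)*v - N = (-2*N*v)*v - N = -2*N*v**2 - N = -N - 2*N*v**2)
b(T(5), 3)**4 = (5*(-1 - 2*3**2))**4 = (5*(-1 - 2*9))**4 = (5*(-1 - 18))**4 = (5*(-19))**4 = (-95)**4 = 81450625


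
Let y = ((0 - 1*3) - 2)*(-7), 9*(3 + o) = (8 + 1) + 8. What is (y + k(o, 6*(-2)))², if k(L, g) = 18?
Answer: 2809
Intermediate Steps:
o = -10/9 (o = -3 + ((8 + 1) + 8)/9 = -3 + (9 + 8)/9 = -3 + (⅑)*17 = -3 + 17/9 = -10/9 ≈ -1.1111)
y = 35 (y = ((0 - 3) - 2)*(-7) = (-3 - 2)*(-7) = -5*(-7) = 35)
(y + k(o, 6*(-2)))² = (35 + 18)² = 53² = 2809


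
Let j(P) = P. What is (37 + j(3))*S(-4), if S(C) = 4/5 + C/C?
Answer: 72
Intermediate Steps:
S(C) = 9/5 (S(C) = 4*(⅕) + 1 = ⅘ + 1 = 9/5)
(37 + j(3))*S(-4) = (37 + 3)*(9/5) = 40*(9/5) = 72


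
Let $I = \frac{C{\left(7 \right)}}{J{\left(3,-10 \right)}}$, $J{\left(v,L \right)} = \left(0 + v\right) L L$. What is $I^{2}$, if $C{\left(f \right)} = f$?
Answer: $\frac{49}{90000} \approx 0.00054444$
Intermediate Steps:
$J{\left(v,L \right)} = v L^{2}$ ($J{\left(v,L \right)} = v L L = L v L = v L^{2}$)
$I = \frac{7}{300}$ ($I = \frac{7}{3 \left(-10\right)^{2}} = \frac{7}{3 \cdot 100} = \frac{7}{300} \approx 0.023333$)
$I^{2} = \left(\frac{7}{300}\right)^{2} = \frac{49}{90000}$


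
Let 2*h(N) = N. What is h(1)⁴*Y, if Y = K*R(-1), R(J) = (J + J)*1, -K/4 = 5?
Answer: 5/2 ≈ 2.5000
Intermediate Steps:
K = -20 (K = -4*5 = -20)
R(J) = 2*J (R(J) = (2*J)*1 = 2*J)
h(N) = N/2
Y = 40 (Y = -40*(-1) = -20*(-2) = 40)
h(1)⁴*Y = ((½)*1)⁴*40 = (½)⁴*40 = (1/16)*40 = 5/2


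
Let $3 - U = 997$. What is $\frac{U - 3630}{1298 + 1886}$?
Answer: $- \frac{289}{199} \approx -1.4523$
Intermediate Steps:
$U = -994$ ($U = 3 - 997 = -994$)
$\frac{U - 3630}{1298 + 1886} = \frac{-994 - 3630}{1298 + 1886} = - \frac{4624}{3184} = \left(-4624\right) \frac{1}{3184} = - \frac{289}{199}$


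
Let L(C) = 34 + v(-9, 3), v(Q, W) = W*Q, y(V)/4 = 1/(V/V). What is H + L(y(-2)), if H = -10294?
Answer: -10287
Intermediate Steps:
y(V) = 4 (y(V) = 4/((V/V)) = 4/1 = 4*1 = 4)
v(Q, W) = Q*W
L(C) = 7 (L(C) = 34 - 9*3 = 34 - 27 = 7)
H + L(y(-2)) = -10294 + 7 = -10287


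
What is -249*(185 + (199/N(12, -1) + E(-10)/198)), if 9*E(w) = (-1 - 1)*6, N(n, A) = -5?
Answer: -17895796/495 ≈ -36153.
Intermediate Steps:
E(w) = -4/3 (E(w) = ((-1 - 1)*6)/9 = (-2*6)/9 = (⅑)*(-12) = -4/3)
-249*(185 + (199/N(12, -1) + E(-10)/198)) = -249*(185 + (199/(-5) - 4/3/198)) = -249*(185 + (199*(-⅕) - 4/3*1/198)) = -249*(185 + (-199/5 - 2/297)) = -249*(185 - 59113/1485) = -249*215612/1485 = -17895796/495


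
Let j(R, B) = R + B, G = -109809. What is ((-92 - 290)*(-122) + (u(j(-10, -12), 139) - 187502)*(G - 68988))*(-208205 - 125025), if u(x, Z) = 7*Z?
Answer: -11113511148870910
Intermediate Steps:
j(R, B) = B + R
((-92 - 290)*(-122) + (u(j(-10, -12), 139) - 187502)*(G - 68988))*(-208205 - 125025) = ((-92 - 290)*(-122) + (7*139 - 187502)*(-109809 - 68988))*(-208205 - 125025) = (-382*(-122) + (973 - 187502)*(-178797))*(-333230) = (46604 - 186529*(-178797))*(-333230) = (46604 + 33350825613)*(-333230) = 33350872217*(-333230) = -11113511148870910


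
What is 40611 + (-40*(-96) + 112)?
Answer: 44563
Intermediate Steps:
40611 + (-40*(-96) + 112) = 40611 + (3840 + 112) = 40611 + 3952 = 44563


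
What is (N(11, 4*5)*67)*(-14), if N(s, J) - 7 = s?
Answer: -16884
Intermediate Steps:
N(s, J) = 7 + s
(N(11, 4*5)*67)*(-14) = ((7 + 11)*67)*(-14) = (18*67)*(-14) = 1206*(-14) = -16884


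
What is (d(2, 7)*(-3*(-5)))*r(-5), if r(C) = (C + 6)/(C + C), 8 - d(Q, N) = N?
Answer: -3/2 ≈ -1.5000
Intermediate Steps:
d(Q, N) = 8 - N
r(C) = (6 + C)/(2*C) (r(C) = (6 + C)/((2*C)) = (6 + C)*(1/(2*C)) = (6 + C)/(2*C))
(d(2, 7)*(-3*(-5)))*r(-5) = ((8 - 1*7)*(-3*(-5)))*((½)*(6 - 5)/(-5)) = ((8 - 7)*15)*((½)*(-⅕)*1) = (1*15)*(-⅒) = 15*(-⅒) = -3/2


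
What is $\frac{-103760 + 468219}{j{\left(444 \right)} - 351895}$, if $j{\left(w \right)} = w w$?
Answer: $- \frac{364459}{154759} \approx -2.355$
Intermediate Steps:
$j{\left(w \right)} = w^{2}$
$\frac{-103760 + 468219}{j{\left(444 \right)} - 351895} = \frac{-103760 + 468219}{444^{2} - 351895} = \frac{364459}{197136 - 351895} = \frac{364459}{-154759} = 364459 \left(- \frac{1}{154759}\right) = - \frac{364459}{154759}$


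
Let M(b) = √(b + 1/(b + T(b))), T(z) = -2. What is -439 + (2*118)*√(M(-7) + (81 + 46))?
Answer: -439 + 236*√(1143 + 24*I)/3 ≈ 2220.7 + 27.921*I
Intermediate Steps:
M(b) = √(b + 1/(-2 + b)) (M(b) = √(b + 1/(b - 2)) = √(b + 1/(-2 + b)))
-439 + (2*118)*√(M(-7) + (81 + 46)) = -439 + (2*118)*√(√((1 - 7*(-2 - 7))/(-2 - 7)) + (81 + 46)) = -439 + 236*√(√((1 - 7*(-9))/(-9)) + 127) = -439 + 236*√(√(-(1 + 63)/9) + 127) = -439 + 236*√(√(-⅑*64) + 127) = -439 + 236*√(√(-64/9) + 127) = -439 + 236*√(8*I/3 + 127) = -439 + 236*√(127 + 8*I/3)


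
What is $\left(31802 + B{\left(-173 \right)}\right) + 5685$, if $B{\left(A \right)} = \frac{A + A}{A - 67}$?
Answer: $\frac{4498613}{120} \approx 37488.0$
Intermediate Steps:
$B{\left(A \right)} = \frac{2 A}{-67 + A}$
$\left(31802 + B{\left(-173 \right)}\right) + 5685 = \left(31802 + 2 \left(-173\right) \frac{1}{-67 - 173}\right) + 5685 = \left(31802 + 2 \left(-173\right) \frac{1}{-240}\right) + 5685 = \left(31802 + 2 \left(-173\right) \left(- \frac{1}{240}\right)\right) + 5685 = \left(31802 + \frac{173}{120}\right) + 5685 = \frac{3816413}{120} + 5685 = \frac{4498613}{120}$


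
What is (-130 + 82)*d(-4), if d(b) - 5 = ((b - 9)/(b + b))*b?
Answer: 72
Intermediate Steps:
d(b) = ½ + b/2 (d(b) = 5 + ((b - 9)/(b + b))*b = 5 + ((-9 + b)/((2*b)))*b = 5 + ((-9 + b)*(1/(2*b)))*b = 5 + ((-9 + b)/(2*b))*b = 5 + (-9/2 + b/2) = ½ + b/2)
(-130 + 82)*d(-4) = (-130 + 82)*(½ + (½)*(-4)) = -48*(½ - 2) = -48*(-3/2) = 72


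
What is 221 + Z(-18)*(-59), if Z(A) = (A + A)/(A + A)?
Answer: 162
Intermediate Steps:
Z(A) = 1 (Z(A) = (2*A)/((2*A)) = (2*A)*(1/(2*A)) = 1)
221 + Z(-18)*(-59) = 221 + 1*(-59) = 221 - 59 = 162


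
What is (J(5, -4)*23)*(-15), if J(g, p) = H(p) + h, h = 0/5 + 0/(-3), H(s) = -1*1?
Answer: 345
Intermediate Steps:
H(s) = -1
h = 0 (h = 0*(⅕) + 0*(-⅓) = 0 + 0 = 0)
J(g, p) = -1 (J(g, p) = -1 + 0 = -1)
(J(5, -4)*23)*(-15) = -1*23*(-15) = -23*(-15) = 345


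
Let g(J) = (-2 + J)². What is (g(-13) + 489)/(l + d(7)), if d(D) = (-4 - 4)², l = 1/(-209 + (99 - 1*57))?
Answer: 119238/10687 ≈ 11.157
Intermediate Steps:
l = -1/167 (l = 1/(-209 + (99 - 57)) = 1/(-209 + 42) = 1/(-167) = -1/167 ≈ -0.0059880)
d(D) = 64 (d(D) = (-8)² = 64)
(g(-13) + 489)/(l + d(7)) = ((-2 - 13)² + 489)/(-1/167 + 64) = ((-15)² + 489)/(10687/167) = (225 + 489)*(167/10687) = 714*(167/10687) = 119238/10687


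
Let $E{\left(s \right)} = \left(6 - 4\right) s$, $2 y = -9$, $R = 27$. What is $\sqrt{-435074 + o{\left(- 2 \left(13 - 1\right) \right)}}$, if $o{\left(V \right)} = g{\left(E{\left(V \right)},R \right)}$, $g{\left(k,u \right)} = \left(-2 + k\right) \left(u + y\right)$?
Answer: $i \sqrt{436199} \approx 660.45 i$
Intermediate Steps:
$y = - \frac{9}{2}$ ($y = \frac{1}{2} \left(-9\right) = - \frac{9}{2} \approx -4.5$)
$E{\left(s \right)} = 2 s$
$g{\left(k,u \right)} = \left(-2 + k\right) \left(- \frac{9}{2} + u\right)$ ($g{\left(k,u \right)} = \left(-2 + k\right) \left(u - \frac{9}{2}\right) = \left(-2 + k\right) \left(- \frac{9}{2} + u\right)$)
$o{\left(V \right)} = -45 + 45 V$ ($o{\left(V \right)} = 9 - 54 - \frac{9 \cdot 2 V}{2} + 2 V 27 = 9 - 54 - 9 V + 54 V = -45 + 45 V$)
$\sqrt{-435074 + o{\left(- 2 \left(13 - 1\right) \right)}} = \sqrt{-435074 + \left(-45 + 45 \left(- 2 \left(13 - 1\right)\right)\right)} = \sqrt{-435074 + \left(-45 + 45 \left(\left(-2\right) 12\right)\right)} = \sqrt{-435074 + \left(-45 + 45 \left(-24\right)\right)} = \sqrt{-435074 - 1125} = \sqrt{-436199} = i \sqrt{436199}$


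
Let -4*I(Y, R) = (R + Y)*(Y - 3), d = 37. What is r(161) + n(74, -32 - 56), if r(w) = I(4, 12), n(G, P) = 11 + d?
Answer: 44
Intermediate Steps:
I(Y, R) = -(-3 + Y)*(R + Y)/4 (I(Y, R) = -(R + Y)*(Y - 3)/4 = -(R + Y)*(-3 + Y)/4 = -(-3 + Y)*(R + Y)/4)
n(G, P) = 48 (n(G, P) = 11 + 37 = 48)
r(w) = -4 (r(w) = -¼*4² + (¾)*12 + (¾)*4 - ¼*12*4 = -¼*16 + 9 + 3 - 12 = -4 + 9 + 3 - 12 = -4)
r(161) + n(74, -32 - 56) = -4 + 48 = 44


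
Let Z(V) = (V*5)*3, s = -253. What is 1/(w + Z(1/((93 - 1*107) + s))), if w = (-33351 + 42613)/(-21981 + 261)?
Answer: -966540/466459 ≈ -2.0721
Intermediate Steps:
Z(V) = 15*V (Z(V) = (5*V)*3 = 15*V)
w = -4631/10860 (w = 9262/(-21720) = 9262*(-1/21720) = -4631/10860 ≈ -0.42643)
1/(w + Z(1/((93 - 1*107) + s))) = 1/(-4631/10860 + 15/((93 - 1*107) - 253)) = 1/(-4631/10860 + 15/((93 - 107) - 253)) = 1/(-4631/10860 + 15/(-14 - 253)) = 1/(-4631/10860 + 15/(-267)) = 1/(-4631/10860 + 15*(-1/267)) = 1/(-4631/10860 - 5/89) = 1/(-466459/966540) = -966540/466459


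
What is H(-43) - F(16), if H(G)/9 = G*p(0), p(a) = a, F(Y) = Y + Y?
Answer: -32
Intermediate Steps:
F(Y) = 2*Y
H(G) = 0 (H(G) = 9*(G*0) = 9*0 = 0)
H(-43) - F(16) = 0 - 2*16 = 0 - 1*32 = 0 - 32 = -32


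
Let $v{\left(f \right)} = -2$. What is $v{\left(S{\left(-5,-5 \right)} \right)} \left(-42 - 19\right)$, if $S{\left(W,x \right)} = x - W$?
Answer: $122$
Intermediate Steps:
$v{\left(S{\left(-5,-5 \right)} \right)} \left(-42 - 19\right) = - 2 \left(-42 - 19\right) = \left(-2\right) \left(-61\right) = 122$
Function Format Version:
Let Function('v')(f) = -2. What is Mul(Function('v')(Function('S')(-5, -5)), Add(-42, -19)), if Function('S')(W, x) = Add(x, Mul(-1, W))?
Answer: 122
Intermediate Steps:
Mul(Function('v')(Function('S')(-5, -5)), Add(-42, -19)) = Mul(-2, Add(-42, -19)) = Mul(-2, -61) = 122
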